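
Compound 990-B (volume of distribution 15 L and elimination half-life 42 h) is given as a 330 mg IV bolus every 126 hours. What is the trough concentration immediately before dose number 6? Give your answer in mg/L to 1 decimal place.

3.1 mg/L

f = (1/2)^(τ/t½) = (1/2)^(126/42) ≈ 0.1250.
C₀ = D/Vd = 330/15 ≈ 22.000 mg/L.
Before the 6th dose, 5 doses have been given. Superposition: Cmin = C₀·(f + f² + … + f^5).
≈ 22.000 × (0.1250 + 0.0156 + 0.0020 + 0.0002 + 0.0000) ≈ 22.000 × 0.1428 ≈ 3.142 mg/L.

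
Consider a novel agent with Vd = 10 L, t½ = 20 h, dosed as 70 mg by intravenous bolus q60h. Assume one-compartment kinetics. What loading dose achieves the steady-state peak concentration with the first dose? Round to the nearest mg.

80 mg

f = (1/2)^(60/20) ≈ 0.125000; accumulation ratio R = 1/(1−f) ≈ 1.14286.
Loading dose to hit Cmax,ss on first dose: D_load = D_maint·R ≈ 70 × 1.14286 ≈ 80.00 mg.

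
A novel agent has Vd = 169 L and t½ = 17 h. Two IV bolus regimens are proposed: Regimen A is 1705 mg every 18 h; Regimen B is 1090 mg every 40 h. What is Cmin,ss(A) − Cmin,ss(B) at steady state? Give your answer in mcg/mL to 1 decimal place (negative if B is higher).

Regimen A: f = (1/2)^(18/17) ≈ 0.4800; Cmin,ss = (1705/169)·f/(1−f) ≈ 9.313 mcg/mL.
Regimen B: f = (1/2)^(40/17) ≈ 0.1957; Cmin,ss = (1090/169)·f/(1−f) ≈ 1.569 mcg/mL.
Difference ≈ 9.313 − 1.569 ≈ 7.744 mcg/mL.

7.7 mcg/mL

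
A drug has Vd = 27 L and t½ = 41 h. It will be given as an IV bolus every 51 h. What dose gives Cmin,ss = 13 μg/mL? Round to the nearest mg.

τ/t½ = 51/41 ≈ 1.2439, so f = (1/2)^(51/41) ≈ 0.422229.
Cmin,ss = (D/Vd)·f/(1−f), so D = Cmin,ss·Vd·(1−f)/f.
D = 13 × 27 × (1−f)/f ≈ 13 × 27 × 1.36838 ≈ 480.30 mg.

480 mg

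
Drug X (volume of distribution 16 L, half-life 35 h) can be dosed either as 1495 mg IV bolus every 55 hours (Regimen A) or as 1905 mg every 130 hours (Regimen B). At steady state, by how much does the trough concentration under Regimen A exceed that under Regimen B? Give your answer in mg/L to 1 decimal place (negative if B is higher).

37.6 mg/L

Regimen A: f = (1/2)^(55/35) ≈ 0.3365; Cmin,ss = (1495/16)·f/(1−f) ≈ 47.388 mg/L.
Regimen B: f = (1/2)^(130/35) ≈ 0.0762; Cmin,ss = (1905/16)·f/(1−f) ≈ 9.821 mg/L.
Difference ≈ 47.388 − 9.821 ≈ 37.567 mg/L.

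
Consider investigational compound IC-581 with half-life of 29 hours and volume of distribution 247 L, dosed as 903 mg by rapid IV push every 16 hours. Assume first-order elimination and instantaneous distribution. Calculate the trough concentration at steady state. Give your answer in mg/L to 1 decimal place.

7.8 mg/L

k = ln2/t½ = ln2/29 ≈ 0.023902 h⁻¹; fraction remaining f = e^(−kτ) = e^(−0.023902×16) ≈ 0.6822.
At steady state, accumulation factor R = 1/(1 − e^(−kτ)) ≈ 3.1466.
Single-dose peak C₀ = D/Vd = 903/247 ≈ 3.656 mg/L.
Steady-state peak Cmax,ss = C₀·R ≈ 3.656 × 3.1466 ≈ 11.504 mg/L.
Steady-state trough Cmin,ss = Cmax,ss·f ≈ 11.504 × 0.6822 ≈ 7.848 mg/L.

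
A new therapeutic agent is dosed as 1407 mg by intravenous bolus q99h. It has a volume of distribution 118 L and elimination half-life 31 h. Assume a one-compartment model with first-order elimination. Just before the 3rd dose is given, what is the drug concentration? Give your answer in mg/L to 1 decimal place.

f = (1/2)^(τ/t½) = (1/2)^(99/31) ≈ 0.1093.
C₀ = D/Vd = 1407/118 ≈ 11.924 mg/L.
Before the 3rd dose, 2 doses have been given. Superposition: Cmin = C₀·(f + f²).
≈ 11.924 × (0.1093 + 0.0119) ≈ 11.924 × 0.1212 ≈ 1.445 mg/L.

1.4 mg/L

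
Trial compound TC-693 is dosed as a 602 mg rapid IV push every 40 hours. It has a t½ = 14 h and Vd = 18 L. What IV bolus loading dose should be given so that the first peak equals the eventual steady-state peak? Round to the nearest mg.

698 mg

f = (1/2)^(40/14) ≈ 0.138011; accumulation ratio R = 1/(1−f) ≈ 1.16011.
Loading dose to hit Cmax,ss on first dose: D_load = D_maint·R ≈ 602 × 1.16011 ≈ 698.39 mg.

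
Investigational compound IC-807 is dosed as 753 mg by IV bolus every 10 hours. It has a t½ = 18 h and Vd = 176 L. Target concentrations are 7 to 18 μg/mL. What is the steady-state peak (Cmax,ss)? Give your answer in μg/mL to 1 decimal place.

13.4 μg/mL

Over one 10-h interval, 10/18 ≈ 0.55556 half-lives elapse, leaving f ≈ 0.6804 of each dose.
Accumulation ratio R = 1/(1 − f) ≈ 1/0.3196 ≈ 3.1289.
Each bolus raises the concentration by D/Vd = 753/176 ≈ 4.278 μg/mL.
Steady-state peak Cmax,ss = C₀·R ≈ 4.278 × 3.1289 ≈ 13.385 μg/mL.
Peak 13.4 μg/mL vs MTC 18 μg/mL: below toxic threshold.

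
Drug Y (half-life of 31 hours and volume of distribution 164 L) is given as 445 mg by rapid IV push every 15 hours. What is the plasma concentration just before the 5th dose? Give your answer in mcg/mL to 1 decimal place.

5.0 mcg/mL

f = (1/2)^(τ/t½) = (1/2)^(15/31) ≈ 0.7151.
C₀ = D/Vd = 445/164 ≈ 2.713 mcg/mL.
Before the 5th dose, 4 doses have been given. Superposition: Cmin = C₀·(f + f² + … + f^4).
≈ 2.713 × (0.7151 + 0.5114 + 0.3657 + 0.2615) ≈ 2.713 × 1.8537 ≈ 5.029 mcg/mL.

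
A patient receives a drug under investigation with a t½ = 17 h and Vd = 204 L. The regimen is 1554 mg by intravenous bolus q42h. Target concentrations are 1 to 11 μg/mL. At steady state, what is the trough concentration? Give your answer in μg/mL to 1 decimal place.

1.7 μg/mL

k = ln2/t½ = ln2/17 ≈ 0.040773 h⁻¹; fraction remaining f = e^(−kτ) = e^(−0.040773×42) ≈ 0.1804.
Accumulation ratio R = 1/(1 − f) ≈ 1/0.8196 ≈ 1.2201.
Each bolus raises the concentration by D/Vd = 1554/204 ≈ 7.618 μg/mL.
Cmax,ss = C₀/(1 − f) ≈ 7.618/0.8196 ≈ 9.295 μg/mL.
One interval later, Cmin,ss = Cmax,ss·e^(−kτ) ≈ 9.295 × 0.1804 ≈ 1.677 μg/mL.
Trough 1.7 μg/mL vs MEC 1 μg/mL: adequate.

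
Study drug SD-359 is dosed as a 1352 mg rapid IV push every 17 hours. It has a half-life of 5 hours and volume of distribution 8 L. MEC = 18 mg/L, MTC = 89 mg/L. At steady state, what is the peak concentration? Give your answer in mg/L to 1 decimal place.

k = ln2/t½ = ln2/5 ≈ 0.138629 h⁻¹; fraction remaining f = e^(−kτ) = e^(−0.138629×17) ≈ 0.0947.
At steady state, accumulation factor R = 1/(1 − e^(−kτ)) ≈ 1.1046.
Each bolus raises the concentration by D/Vd = 1352/8 ≈ 169.000 mg/L.
Cmax,ss = C₀/(1 − f) ≈ 169.000/0.9053 ≈ 186.678 mg/L.
Peak 186.7 mg/L vs MTC 89 mg/L: exceeds toxic threshold.

186.7 mg/L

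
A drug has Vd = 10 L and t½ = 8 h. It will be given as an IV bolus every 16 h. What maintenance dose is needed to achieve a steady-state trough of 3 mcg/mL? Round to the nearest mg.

90 mg

τ/t½ = 16/8 ≈ 2, so f = (1/2)^(16/8) ≈ 0.250000.
Cmin,ss = (D/Vd)·f/(1−f), so D = Cmin,ss·Vd·(1−f)/f.
D = 3 × 10 × (1−f)/f ≈ 3 × 10 × 3.00000 ≈ 90.00 mg.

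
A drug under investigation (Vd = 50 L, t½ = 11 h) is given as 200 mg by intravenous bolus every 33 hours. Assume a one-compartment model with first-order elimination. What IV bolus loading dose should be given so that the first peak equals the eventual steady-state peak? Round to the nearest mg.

f = (1/2)^(33/11) ≈ 0.125000; accumulation ratio R = 1/(1−f) ≈ 1.14286.
Loading dose to hit Cmax,ss on first dose: D_load = D_maint·R ≈ 200 × 1.14286 ≈ 228.57 mg.

229 mg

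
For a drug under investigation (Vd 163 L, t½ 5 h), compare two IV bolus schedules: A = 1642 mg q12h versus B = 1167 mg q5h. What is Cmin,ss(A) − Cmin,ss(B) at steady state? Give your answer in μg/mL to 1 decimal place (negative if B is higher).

-4.8 μg/mL

Regimen A: f = (1/2)^(12/5) ≈ 0.1895; Cmin,ss = (1642/163)·f/(1−f) ≈ 2.355 μg/mL.
Regimen B: f = (1/2)^(5/5) ≈ 0.5000; Cmin,ss = (1167/163)·f/(1−f) ≈ 7.160 μg/mL.
Difference ≈ 2.355 − 7.160 ≈ -4.805 μg/mL.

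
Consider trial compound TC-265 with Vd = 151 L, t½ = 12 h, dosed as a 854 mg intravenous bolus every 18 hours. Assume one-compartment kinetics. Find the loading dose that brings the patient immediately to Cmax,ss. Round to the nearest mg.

f = (1/2)^(18/12) ≈ 0.353553; accumulation ratio R = 1/(1−f) ≈ 1.54692.
Loading dose to hit Cmax,ss on first dose: D_load = D_maint·R ≈ 854 × 1.54692 ≈ 1321.07 mg.

1321 mg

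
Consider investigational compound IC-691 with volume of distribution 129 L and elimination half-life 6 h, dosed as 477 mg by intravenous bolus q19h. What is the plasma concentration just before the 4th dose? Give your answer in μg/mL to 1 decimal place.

f = (1/2)^(τ/t½) = (1/2)^(19/6) ≈ 0.1114.
C₀ = D/Vd = 477/129 ≈ 3.698 μg/mL.
Before the 4th dose, 3 doses have been given. Superposition: Cmin = C₀·(f + f² + … + f^3).
≈ 3.698 × (0.1114 + 0.0124 + 0.0014) ≈ 3.698 × 0.1252 ≈ 0.463 μg/mL.

0.5 μg/mL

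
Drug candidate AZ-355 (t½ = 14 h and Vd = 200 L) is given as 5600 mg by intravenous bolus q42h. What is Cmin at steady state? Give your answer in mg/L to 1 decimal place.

4.0 mg/L

The dosing interval is 3 half-lives, so f = 2^(−3) = 0.125.
Accumulation ratio R = 1/(1 − f) = 1/0.875 = 8/7.
Single-dose peak C₀ = D/Vd = 5600/200 = 28 mg/L.
Steady-state peak Cmax,ss = C₀·R = 28 × 8/7 ≈ 32.000 mg/L.
Steady-state trough Cmin,ss = Cmax,ss·f ≈ 32.000 × 0.125 ≈ 4.000 mg/L.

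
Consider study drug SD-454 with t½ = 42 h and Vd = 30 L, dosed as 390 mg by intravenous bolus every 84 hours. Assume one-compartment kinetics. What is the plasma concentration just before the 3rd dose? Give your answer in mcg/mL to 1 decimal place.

f = (1/2)^(τ/t½) = (1/2)^(84/42) ≈ 0.2500.
C₀ = D/Vd = 390/30 ≈ 13.000 mcg/mL.
Before the 3rd dose, 2 doses have been given. Superposition: Cmin = C₀·(f + f²).
≈ 13.000 × (0.2500 + 0.0625) ≈ 13.000 × 0.3125 ≈ 4.062 mcg/mL.

4.1 mcg/mL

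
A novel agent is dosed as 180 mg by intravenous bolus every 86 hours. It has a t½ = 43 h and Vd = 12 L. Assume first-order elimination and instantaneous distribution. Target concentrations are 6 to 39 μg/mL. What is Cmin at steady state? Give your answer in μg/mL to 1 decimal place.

The dosing interval is 2 half-lives, so f = 2^(−2) = 0.25.
Accumulation ratio R = 1/(1 − f) = 1/0.75 = 4/3.
Single-dose peak C₀ = D/Vd = 180/12 = 15 μg/mL.
Steady-state peak Cmax,ss = C₀·R = 15 × 4/3 ≈ 20.000 μg/mL.
Steady-state trough Cmin,ss = Cmax,ss·f ≈ 20.000 × 0.25 ≈ 5.000 μg/mL.
Trough 5.0 μg/mL vs MEC 6 μg/mL: subtherapeutic.

5.0 μg/mL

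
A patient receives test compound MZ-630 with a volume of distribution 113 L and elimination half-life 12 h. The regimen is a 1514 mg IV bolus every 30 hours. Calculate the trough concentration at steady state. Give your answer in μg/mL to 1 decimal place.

2.9 μg/mL

τ/t½ = 30/12 ≈ 2.5, so fraction remaining f = (1/2)^(30/12) ≈ 0.1768.
Accumulation ratio R = 1/(1 − f) ≈ 1/0.8232 ≈ 1.2148.
Single-dose peak C₀ = D/Vd = 1514/113 ≈ 13.398 μg/mL.
Steady-state peak Cmax,ss = C₀·R ≈ 13.398 × 1.2148 ≈ 16.276 μg/mL.
Steady-state trough Cmin,ss = Cmax,ss·f ≈ 16.276 × 0.1768 ≈ 2.878 μg/mL.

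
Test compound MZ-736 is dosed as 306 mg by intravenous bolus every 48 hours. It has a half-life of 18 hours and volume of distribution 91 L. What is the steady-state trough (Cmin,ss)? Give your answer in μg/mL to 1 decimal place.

k = ln2/t½ = ln2/18 ≈ 0.038508 h⁻¹; fraction remaining f = e^(−kτ) = e^(−0.038508×48) ≈ 0.1575.
Each bolus raises the concentration by D/Vd = 306/91 ≈ 3.363 μg/mL.
Steady-state trough Cmin,ss = C₀·f/(1−f) ≈ 3.363 × 0.1575/0.8425 ≈ 0.629 μg/mL.

0.6 μg/mL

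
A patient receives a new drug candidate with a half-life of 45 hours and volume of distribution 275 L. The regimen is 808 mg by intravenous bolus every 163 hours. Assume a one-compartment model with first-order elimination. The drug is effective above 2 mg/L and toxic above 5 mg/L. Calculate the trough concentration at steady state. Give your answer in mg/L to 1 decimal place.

0.3 mg/L

k = ln2/t½ = ln2/45 ≈ 0.015403 h⁻¹; fraction remaining f = e^(−kτ) = e^(−0.015403×163) ≈ 0.0812.
Accumulation ratio R = 1/(1 − f) ≈ 1/0.9188 ≈ 1.0884.
Each bolus raises the concentration by D/Vd = 808/275 ≈ 2.938 mg/L.
Steady-state peak Cmax,ss = C₀·R ≈ 2.938 × 1.0884 ≈ 3.198 mg/L.
One interval later, Cmin,ss = Cmax,ss·e^(−kτ) ≈ 3.198 × 0.0812 ≈ 0.260 mg/L.
Trough 0.3 mg/L vs MEC 2 mg/L: subtherapeutic.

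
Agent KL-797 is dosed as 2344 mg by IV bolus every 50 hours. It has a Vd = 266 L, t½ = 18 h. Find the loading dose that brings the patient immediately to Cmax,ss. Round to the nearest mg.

f = (1/2)^(50/18) ≈ 0.145816; accumulation ratio R = 1/(1−f) ≈ 1.17071.
Loading dose to hit Cmax,ss on first dose: D_load = D_maint·R ≈ 2344 × 1.17071 ≈ 2744.14 mg.

2744 mg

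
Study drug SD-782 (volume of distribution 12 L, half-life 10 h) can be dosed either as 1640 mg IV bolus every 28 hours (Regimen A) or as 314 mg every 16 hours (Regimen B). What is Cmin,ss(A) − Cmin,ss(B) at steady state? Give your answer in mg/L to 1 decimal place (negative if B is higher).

10.0 mg/L

Regimen A: f = (1/2)^(28/10) ≈ 0.1436; Cmin,ss = (1640/12)·f/(1−f) ≈ 22.916 mg/L.
Regimen B: f = (1/2)^(16/10) ≈ 0.3299; Cmin,ss = (314/12)·f/(1−f) ≈ 12.882 mg/L.
Difference ≈ 22.916 − 12.882 ≈ 10.034 mg/L.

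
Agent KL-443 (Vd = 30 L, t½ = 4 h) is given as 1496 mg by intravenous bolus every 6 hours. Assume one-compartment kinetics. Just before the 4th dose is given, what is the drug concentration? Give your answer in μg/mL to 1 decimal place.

26.1 μg/mL

f = (1/2)^(τ/t½) = (1/2)^(6/4) ≈ 0.3536.
C₀ = D/Vd = 1496/30 ≈ 49.867 μg/mL.
Before the 4th dose, 3 doses have been given. Superposition: Cmin = C₀·(f + f² + … + f^3).
≈ 49.867 × (0.3536 + 0.1250 + 0.0442) ≈ 49.867 × 0.5228 ≈ 26.070 μg/mL.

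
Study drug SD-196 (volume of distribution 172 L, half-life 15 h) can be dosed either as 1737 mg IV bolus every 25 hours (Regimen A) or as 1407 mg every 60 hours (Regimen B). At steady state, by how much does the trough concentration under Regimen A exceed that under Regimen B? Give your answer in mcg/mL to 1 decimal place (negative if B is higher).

4.1 mcg/mL

Regimen A: f = (1/2)^(25/15) ≈ 0.3150; Cmin,ss = (1737/172)·f/(1−f) ≈ 4.644 mcg/mL.
Regimen B: f = (1/2)^(60/15) ≈ 0.0625; Cmin,ss = (1407/172)·f/(1−f) ≈ 0.545 mcg/mL.
Difference ≈ 4.644 − 0.545 ≈ 4.099 mcg/mL.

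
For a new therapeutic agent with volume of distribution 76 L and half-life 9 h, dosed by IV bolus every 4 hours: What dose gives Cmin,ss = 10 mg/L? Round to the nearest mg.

274 mg

τ/t½ = 4/9 ≈ 0.44444, so f = (1/2)^(4/9) ≈ 0.734867.
Cmin,ss = (D/Vd)·f/(1−f), so D = Cmin,ss·Vd·(1−f)/f.
D = 10 × 76 × (1−f)/f ≈ 10 × 76 × 0.36079 ≈ 274.20 mg.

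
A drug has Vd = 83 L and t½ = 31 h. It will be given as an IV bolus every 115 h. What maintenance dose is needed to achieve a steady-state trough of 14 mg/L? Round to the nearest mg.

τ/t½ = 115/31 ≈ 3.7097, so f = (1/2)^(115/31) ≈ 0.076432.
Cmin,ss = (D/Vd)·f/(1−f), so D = Cmin,ss·Vd·(1−f)/f.
D = 14 × 83 × (1−f)/f ≈ 14 × 83 × 12.08353 ≈ 14041.06 mg.

14041 mg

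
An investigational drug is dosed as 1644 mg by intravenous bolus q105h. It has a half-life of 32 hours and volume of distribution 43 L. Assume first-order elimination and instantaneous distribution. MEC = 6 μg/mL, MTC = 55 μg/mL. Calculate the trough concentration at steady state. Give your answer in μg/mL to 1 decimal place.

4.4 μg/mL

Over one 105-h interval, 105/32 ≈ 3.2812 half-lives elapse, leaving f ≈ 0.1029 of each dose.
At steady state, accumulation factor R = 1/(1 − e^(−kτ)) ≈ 1.1147.
Each bolus raises the concentration by D/Vd = 1644/43 ≈ 38.233 μg/mL.
Steady-state peak Cmax,ss = C₀·R ≈ 38.233 × 1.1147 ≈ 42.618 μg/mL.
One interval later, Cmin,ss = Cmax,ss·e^(−kτ) ≈ 42.618 × 0.1029 ≈ 4.385 μg/mL.
Trough 4.4 μg/mL vs MEC 6 μg/mL: subtherapeutic.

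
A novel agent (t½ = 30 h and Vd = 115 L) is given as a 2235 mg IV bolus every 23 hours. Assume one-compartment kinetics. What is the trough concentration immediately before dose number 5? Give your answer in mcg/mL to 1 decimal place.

f = (1/2)^(τ/t½) = (1/2)^(23/30) ≈ 0.5878.
C₀ = D/Vd = 2235/115 ≈ 19.435 mcg/mL.
Before the 5th dose, 4 doses have been given. Superposition: Cmin = C₀·(f + f² + … + f^4).
≈ 19.435 × (0.5878 + 0.3455 + 0.2031 + 0.1194) ≈ 19.435 × 1.2558 ≈ 24.406 mcg/mL.

24.4 mcg/mL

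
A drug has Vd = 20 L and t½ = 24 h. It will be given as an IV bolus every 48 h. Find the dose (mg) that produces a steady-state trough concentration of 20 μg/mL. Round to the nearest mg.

1200 mg

τ/t½ = 48/24 ≈ 2, so f = (1/2)^(48/24) ≈ 0.250000.
Cmin,ss = (D/Vd)·f/(1−f), so D = Cmin,ss·Vd·(1−f)/f.
D = 20 × 20 × (1−f)/f ≈ 20 × 20 × 3.00000 ≈ 1200.00 mg.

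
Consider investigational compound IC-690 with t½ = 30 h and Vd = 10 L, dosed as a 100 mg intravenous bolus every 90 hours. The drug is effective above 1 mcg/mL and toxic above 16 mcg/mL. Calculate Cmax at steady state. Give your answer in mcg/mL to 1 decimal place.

τ = 90 h = 3 half-lives, so f = (1/2)^3 = 0.125.
At steady state, R = 1/(1 − 0.125) = 8/7.
Single-dose peak C₀ = D/Vd = 100/10 = 10 mcg/mL.
Steady-state peak Cmax,ss = C₀·R = 10 × 8/7 ≈ 11.429 mcg/mL.
Peak 11.4 mcg/mL vs MTC 16 mcg/mL: below toxic threshold.

11.4 mcg/mL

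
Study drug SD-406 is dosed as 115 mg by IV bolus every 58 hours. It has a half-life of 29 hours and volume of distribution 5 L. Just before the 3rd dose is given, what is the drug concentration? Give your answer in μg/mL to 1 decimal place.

f = (1/2)^(τ/t½) = (1/2)^(58/29) ≈ 0.2500.
C₀ = D/Vd = 115/5 ≈ 23.000 μg/mL.
Before the 3rd dose, 2 doses have been given. Superposition: Cmin = C₀·(f + f²).
≈ 23.000 × (0.2500 + 0.0625) ≈ 23.000 × 0.3125 ≈ 7.188 μg/mL.

7.2 μg/mL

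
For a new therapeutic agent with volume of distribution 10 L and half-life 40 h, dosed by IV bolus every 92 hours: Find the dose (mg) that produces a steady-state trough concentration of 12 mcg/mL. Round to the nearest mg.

471 mg

τ/t½ = 92/40 ≈ 2.3, so f = (1/2)^(92/40) ≈ 0.203063.
Cmin,ss = (D/Vd)·f/(1−f), so D = Cmin,ss·Vd·(1−f)/f.
D = 12 × 10 × (1−f)/f ≈ 12 × 10 × 3.92458 ≈ 470.95 mg.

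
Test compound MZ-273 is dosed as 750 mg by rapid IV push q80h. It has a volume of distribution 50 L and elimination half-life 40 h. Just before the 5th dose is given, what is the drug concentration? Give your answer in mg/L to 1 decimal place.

f = (1/2)^(τ/t½) = (1/2)^(80/40) ≈ 0.2500.
C₀ = D/Vd = 750/50 ≈ 15.000 mg/L.
Before the 5th dose, 4 doses have been given. Superposition: Cmin = C₀·(f + f² + … + f^4).
≈ 15.000 × (0.2500 + 0.0625 + 0.0156 + 0.0039) ≈ 15.000 × 0.3320 ≈ 4.980 mg/L.

5.0 mg/L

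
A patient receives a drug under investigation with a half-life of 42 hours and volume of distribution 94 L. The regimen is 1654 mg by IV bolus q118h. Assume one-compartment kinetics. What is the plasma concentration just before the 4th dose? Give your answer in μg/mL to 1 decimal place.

f = (1/2)^(τ/t½) = (1/2)^(118/42) ≈ 0.1426.
C₀ = D/Vd = 1654/94 ≈ 17.596 μg/mL.
Before the 4th dose, 3 doses have been given. Superposition: Cmin = C₀·(f + f² + … + f^3).
≈ 17.596 × (0.1426 + 0.0203 + 0.0029) ≈ 17.596 × 0.1658 ≈ 2.917 μg/mL.

2.9 μg/mL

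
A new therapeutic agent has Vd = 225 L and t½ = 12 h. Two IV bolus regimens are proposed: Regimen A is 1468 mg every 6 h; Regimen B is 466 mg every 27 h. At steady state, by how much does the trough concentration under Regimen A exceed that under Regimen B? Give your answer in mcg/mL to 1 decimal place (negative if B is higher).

15.2 mcg/mL

Regimen A: f = (1/2)^(6/12) ≈ 0.7071; Cmin,ss = (1468/225)·f/(1−f) ≈ 15.751 mcg/mL.
Regimen B: f = (1/2)^(27/12) ≈ 0.2102; Cmin,ss = (466/225)·f/(1−f) ≈ 0.551 mcg/mL.
Difference ≈ 15.751 − 0.551 ≈ 15.200 mcg/mL.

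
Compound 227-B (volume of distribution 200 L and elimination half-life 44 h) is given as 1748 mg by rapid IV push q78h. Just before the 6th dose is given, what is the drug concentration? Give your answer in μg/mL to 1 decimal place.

3.6 μg/mL

f = (1/2)^(τ/t½) = (1/2)^(78/44) ≈ 0.2927.
C₀ = D/Vd = 1748/200 ≈ 8.740 μg/mL.
Before the 6th dose, 5 doses have been given. Superposition: Cmin = C₀·(f + f² + … + f^5).
≈ 8.740 × (0.2927 + 0.0857 + 0.0251 + 0.0073 + 0.0021) ≈ 8.740 × 0.4129 ≈ 3.609 μg/mL.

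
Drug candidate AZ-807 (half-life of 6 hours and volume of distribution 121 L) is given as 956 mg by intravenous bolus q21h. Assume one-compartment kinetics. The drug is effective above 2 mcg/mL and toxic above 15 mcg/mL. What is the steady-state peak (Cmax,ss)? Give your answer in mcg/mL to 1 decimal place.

8.7 mcg/mL

τ/t½ = 21/6 ≈ 3.5, so fraction remaining f = (1/2)^(21/6) ≈ 0.0884.
At steady state, accumulation factor R = 1/(1 − e^(−kτ)) ≈ 1.0970.
Each bolus raises the concentration by D/Vd = 956/121 ≈ 7.901 mcg/mL.
Steady-state peak Cmax,ss = C₀·R ≈ 7.901 × 1.0970 ≈ 8.667 mcg/mL.
Peak 8.7 mcg/mL vs MTC 15 mcg/mL: below toxic threshold.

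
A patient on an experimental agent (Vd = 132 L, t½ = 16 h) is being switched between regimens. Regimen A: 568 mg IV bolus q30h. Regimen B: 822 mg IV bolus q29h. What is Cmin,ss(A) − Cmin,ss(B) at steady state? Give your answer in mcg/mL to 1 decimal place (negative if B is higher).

Regimen A: f = (1/2)^(30/16) ≈ 0.2726; Cmin,ss = (568/132)·f/(1−f) ≈ 1.613 mcg/mL.
Regimen B: f = (1/2)^(29/16) ≈ 0.2847; Cmin,ss = (822/132)·f/(1−f) ≈ 2.479 mcg/mL.
Difference ≈ 1.613 − 2.479 ≈ -0.866 mcg/mL.

-0.9 mcg/mL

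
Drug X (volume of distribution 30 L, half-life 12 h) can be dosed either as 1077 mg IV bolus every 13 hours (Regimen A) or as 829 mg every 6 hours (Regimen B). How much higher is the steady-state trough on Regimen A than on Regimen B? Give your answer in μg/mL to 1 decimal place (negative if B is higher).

Regimen A: f = (1/2)^(13/12) ≈ 0.4719; Cmin,ss = (1077/30)·f/(1−f) ≈ 32.080 μg/mL.
Regimen B: f = (1/2)^(6/12) ≈ 0.7071; Cmin,ss = (829/30)·f/(1−f) ≈ 66.711 μg/mL.
Difference ≈ 32.080 − 66.711 ≈ -34.631 μg/mL.

-34.6 μg/mL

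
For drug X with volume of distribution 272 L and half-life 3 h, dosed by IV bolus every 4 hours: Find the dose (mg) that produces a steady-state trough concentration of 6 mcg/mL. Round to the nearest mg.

2480 mg

τ/t½ = 4/3 ≈ 1.3333, so f = (1/2)^(4/3) ≈ 0.396850.
Cmin,ss = (D/Vd)·f/(1−f), so D = Cmin,ss·Vd·(1−f)/f.
D = 6 × 272 × (1−f)/f ≈ 6 × 272 × 1.51984 ≈ 2480.38 mg.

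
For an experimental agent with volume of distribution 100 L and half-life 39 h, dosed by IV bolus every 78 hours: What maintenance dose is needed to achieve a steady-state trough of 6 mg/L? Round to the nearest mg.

1800 mg

τ/t½ = 78/39 ≈ 2, so f = (1/2)^(78/39) ≈ 0.250000.
Cmin,ss = (D/Vd)·f/(1−f), so D = Cmin,ss·Vd·(1−f)/f.
D = 6 × 100 × (1−f)/f ≈ 6 × 100 × 3.00000 ≈ 1800.00 mg.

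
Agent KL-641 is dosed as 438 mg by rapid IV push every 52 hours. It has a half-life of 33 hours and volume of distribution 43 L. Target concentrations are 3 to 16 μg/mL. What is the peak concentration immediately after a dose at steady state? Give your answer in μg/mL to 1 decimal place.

τ/t½ = 52/33 ≈ 1.5758, so fraction remaining f = (1/2)^(52/33) ≈ 0.3355.
Accumulation ratio R = 1/(1 − f) ≈ 1/0.6645 ≈ 1.5049.
Each bolus raises the concentration by D/Vd = 438/43 ≈ 10.186 μg/mL.
Steady-state peak Cmax,ss = C₀·R ≈ 10.186 × 1.5049 ≈ 15.329 μg/mL.
Peak 15.3 μg/mL vs MTC 16 μg/mL: below toxic threshold.

15.3 μg/mL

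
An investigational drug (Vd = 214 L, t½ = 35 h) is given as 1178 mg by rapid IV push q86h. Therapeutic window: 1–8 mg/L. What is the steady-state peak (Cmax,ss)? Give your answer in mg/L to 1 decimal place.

6.7 mg/L

k = ln2/t½ = ln2/35 ≈ 0.019804 h⁻¹; fraction remaining f = e^(−kτ) = e^(−0.019804×86) ≈ 0.1821.
At steady state, accumulation factor R = 1/(1 − e^(−kτ)) ≈ 1.2226.
Each bolus raises the concentration by D/Vd = 1178/214 ≈ 5.505 mg/L.
Cmax,ss = C₀/(1 − f) ≈ 5.505/0.8179 ≈ 6.731 mg/L.
Peak 6.7 mg/L vs MTC 8 mg/L: below toxic threshold.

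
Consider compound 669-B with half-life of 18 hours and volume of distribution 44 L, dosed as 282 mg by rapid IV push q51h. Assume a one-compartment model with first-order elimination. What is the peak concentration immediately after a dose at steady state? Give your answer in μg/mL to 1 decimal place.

7.5 μg/mL

k = ln2/t½ = ln2/18 ≈ 0.038508 h⁻¹; fraction remaining f = e^(−kτ) = e^(−0.038508×51) ≈ 0.1403.
At steady state, accumulation factor R = 1/(1 − e^(−kτ)) ≈ 1.1632.
Single-dose peak C₀ = D/Vd = 282/44 ≈ 6.409 μg/mL.
Cmax,ss = C₀/(1 − f) ≈ 6.409/0.8597 ≈ 7.455 μg/mL.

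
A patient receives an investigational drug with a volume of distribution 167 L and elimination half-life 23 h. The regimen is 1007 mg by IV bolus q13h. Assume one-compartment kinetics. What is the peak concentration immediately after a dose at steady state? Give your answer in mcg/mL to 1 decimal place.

Over one 13-h interval, 13/23 ≈ 0.56522 half-lives elapse, leaving f ≈ 0.6759 of each dose.
At steady state, accumulation factor R = 1/(1 − e^(−kτ)) ≈ 3.0855.
Single-dose peak C₀ = D/Vd = 1007/167 ≈ 6.030 mcg/mL.
Steady-state peak Cmax,ss = C₀·R ≈ 6.030 × 3.0855 ≈ 18.606 mcg/mL.

18.6 mcg/mL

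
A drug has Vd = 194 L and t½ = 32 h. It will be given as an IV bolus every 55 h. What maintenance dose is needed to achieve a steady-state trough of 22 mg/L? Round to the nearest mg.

9780 mg

τ/t½ = 55/32 ≈ 1.7188, so f = (1/2)^(55/32) ≈ 0.303812.
Cmin,ss = (D/Vd)·f/(1−f), so D = Cmin,ss·Vd·(1−f)/f.
D = 22 × 194 × (1−f)/f ≈ 22 × 194 × 2.29151 ≈ 9780.16 mg.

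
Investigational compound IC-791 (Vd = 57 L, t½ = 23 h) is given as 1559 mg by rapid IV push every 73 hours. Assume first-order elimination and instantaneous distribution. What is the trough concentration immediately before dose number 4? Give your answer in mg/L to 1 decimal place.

f = (1/2)^(τ/t½) = (1/2)^(73/23) ≈ 0.1108.
C₀ = D/Vd = 1559/57 ≈ 27.351 mg/L.
Before the 4th dose, 3 doses have been given. Superposition: Cmin = C₀·(f + f² + … + f^3).
≈ 27.351 × (0.1108 + 0.0123 + 0.0014) ≈ 27.351 × 0.1245 ≈ 3.405 mg/L.

3.4 mg/L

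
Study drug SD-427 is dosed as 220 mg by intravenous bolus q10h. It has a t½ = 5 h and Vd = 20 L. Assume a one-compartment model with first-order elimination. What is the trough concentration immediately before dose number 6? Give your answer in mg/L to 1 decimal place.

f = (1/2)^(τ/t½) = (1/2)^(10/5) ≈ 0.2500.
C₀ = D/Vd = 220/20 ≈ 11.000 mg/L.
Before the 6th dose, 5 doses have been given. Superposition: Cmin = C₀·(f + f² + … + f^5).
≈ 11.000 × (0.2500 + 0.0625 + 0.0156 + 0.0039 + 0.0010) ≈ 11.000 × 0.3330 ≈ 3.663 mg/L.

3.7 mg/L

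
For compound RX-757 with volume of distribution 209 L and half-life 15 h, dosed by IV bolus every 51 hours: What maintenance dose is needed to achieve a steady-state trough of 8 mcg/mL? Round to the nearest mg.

τ/t½ = 51/15 ≈ 3.4, so f = (1/2)^(51/15) ≈ 0.094732.
Cmin,ss = (D/Vd)·f/(1−f), so D = Cmin,ss·Vd·(1−f)/f.
D = 8 × 209 × (1−f)/f ≈ 8 × 209 × 9.55610 ≈ 15977.80 mg.

15978 mg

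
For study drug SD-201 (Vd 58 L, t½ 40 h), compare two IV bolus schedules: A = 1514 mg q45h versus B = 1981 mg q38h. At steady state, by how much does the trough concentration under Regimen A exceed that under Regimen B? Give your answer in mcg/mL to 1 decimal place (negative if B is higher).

-14.5 mcg/mL

Regimen A: f = (1/2)^(45/40) ≈ 0.4585; Cmin,ss = (1514/58)·f/(1−f) ≈ 22.102 mcg/mL.
Regimen B: f = (1/2)^(38/40) ≈ 0.5176; Cmin,ss = (1981/58)·f/(1−f) ≈ 36.647 mcg/mL.
Difference ≈ 22.102 − 36.647 ≈ -14.545 mcg/mL.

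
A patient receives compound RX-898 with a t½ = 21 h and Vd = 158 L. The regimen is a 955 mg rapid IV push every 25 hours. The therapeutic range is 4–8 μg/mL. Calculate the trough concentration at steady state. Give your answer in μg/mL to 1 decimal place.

τ/t½ = 25/21 ≈ 1.1905, so fraction remaining f = (1/2)^(25/21) ≈ 0.4382.
Accumulation ratio R = 1/(1 − f) ≈ 1/0.5618 ≈ 1.7800.
Single-dose peak C₀ = D/Vd = 955/158 ≈ 6.044 μg/mL.
Cmax,ss = C₀/(1 − f) ≈ 6.044/0.5618 ≈ 10.758 μg/mL.
Steady-state trough Cmin,ss = Cmax,ss·f ≈ 10.758 × 0.4382 ≈ 4.714 μg/mL.
Trough 4.7 μg/mL vs MEC 4 μg/mL: adequate.

4.7 μg/mL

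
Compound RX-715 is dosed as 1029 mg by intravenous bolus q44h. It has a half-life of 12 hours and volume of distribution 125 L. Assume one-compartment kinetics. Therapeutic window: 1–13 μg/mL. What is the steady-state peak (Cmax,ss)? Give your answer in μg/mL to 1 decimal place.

8.9 μg/mL

Over one 44-h interval, 44/12 ≈ 3.6667 half-lives elapse, leaving f ≈ 0.0787 of each dose.
Accumulation ratio R = 1/(1 − f) ≈ 1/0.9213 ≈ 1.0854.
Each bolus raises the concentration by D/Vd = 1029/125 ≈ 8.232 μg/mL.
Cmax,ss = C₀/(1 − f) ≈ 8.232/0.9213 ≈ 8.935 μg/mL.
Peak 8.9 μg/mL vs MTC 13 μg/mL: below toxic threshold.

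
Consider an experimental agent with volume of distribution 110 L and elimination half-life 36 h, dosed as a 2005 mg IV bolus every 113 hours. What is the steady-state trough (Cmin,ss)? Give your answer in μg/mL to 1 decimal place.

2.3 μg/mL

τ/t½ = 113/36 ≈ 3.1389, so fraction remaining f = (1/2)^(113/36) ≈ 0.1135.
Each bolus raises the concentration by D/Vd = 2005/110 ≈ 18.227 μg/mL.
Steady-state trough Cmin,ss = C₀·f/(1−f) ≈ 18.227 × 0.1135/0.8865 ≈ 2.334 μg/mL.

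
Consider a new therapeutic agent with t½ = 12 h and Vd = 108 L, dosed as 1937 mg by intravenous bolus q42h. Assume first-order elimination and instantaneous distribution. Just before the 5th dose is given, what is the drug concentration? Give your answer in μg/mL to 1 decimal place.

f = (1/2)^(τ/t½) = (1/2)^(42/12) ≈ 0.0884.
C₀ = D/Vd = 1937/108 ≈ 17.935 μg/mL.
Before the 5th dose, 4 doses have been given. Superposition: Cmin = C₀·(f + f² + … + f^4).
≈ 17.935 × (0.0884 + 0.0078 + 0.0007 + 0.0001) ≈ 17.935 × 0.0970 ≈ 1.740 μg/mL.

1.7 μg/mL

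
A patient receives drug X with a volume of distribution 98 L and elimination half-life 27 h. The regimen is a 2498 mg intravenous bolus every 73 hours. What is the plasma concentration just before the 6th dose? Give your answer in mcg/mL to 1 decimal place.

f = (1/2)^(τ/t½) = (1/2)^(73/27) ≈ 0.1535.
C₀ = D/Vd = 2498/98 ≈ 25.490 mcg/mL.
Before the 6th dose, 5 doses have been given. Superposition: Cmin = C₀·(f + f² + … + f^5).
≈ 25.490 × (0.1535 + 0.0236 + 0.0036 + 0.0006 + 0.0001) ≈ 25.490 × 0.1814 ≈ 4.624 mcg/mL.

4.6 mcg/mL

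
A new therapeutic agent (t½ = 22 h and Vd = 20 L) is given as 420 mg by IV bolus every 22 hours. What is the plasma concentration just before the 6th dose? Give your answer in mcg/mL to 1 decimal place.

f = (1/2)^(τ/t½) = (1/2)^(22/22) ≈ 0.5000.
C₀ = D/Vd = 420/20 ≈ 21.000 mcg/mL.
Before the 6th dose, 5 doses have been given. Superposition: Cmin = C₀·(f + f² + … + f^5).
≈ 21.000 × (0.5000 + 0.2500 + 0.1250 + 0.0625 + 0.0313) ≈ 21.000 × 0.9688 ≈ 20.345 mcg/mL.

20.3 mcg/mL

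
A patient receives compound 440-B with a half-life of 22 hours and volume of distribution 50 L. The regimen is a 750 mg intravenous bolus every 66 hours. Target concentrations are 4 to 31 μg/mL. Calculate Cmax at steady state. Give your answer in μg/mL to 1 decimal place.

17.1 μg/mL

The dosing interval is 3 half-lives, so f = 2^(−3) = 0.125.
At steady state, R = 1/(1 − 0.125) = 8/7.
Single-dose peak C₀ = D/Vd = 750/50 = 15 μg/mL.
Steady-state peak Cmax,ss = C₀·R = 15 × 8/7 ≈ 17.143 μg/mL.
Peak 17.1 μg/mL vs MTC 31 μg/mL: below toxic threshold.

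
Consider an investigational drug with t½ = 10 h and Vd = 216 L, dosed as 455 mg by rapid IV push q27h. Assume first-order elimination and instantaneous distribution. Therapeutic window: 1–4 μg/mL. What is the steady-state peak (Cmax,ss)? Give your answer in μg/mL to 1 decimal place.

Over one 27-h interval, 27/10 ≈ 2.7 half-lives elapse, leaving f ≈ 0.1539 of each dose.
At steady state, accumulation factor R = 1/(1 − e^(−kτ)) ≈ 1.1819.
Each bolus raises the concentration by D/Vd = 455/216 ≈ 2.106 μg/mL.
Steady-state peak Cmax,ss = C₀·R ≈ 2.106 × 1.1819 ≈ 2.489 μg/mL.
Peak 2.5 μg/mL vs MTC 4 μg/mL: below toxic threshold.

2.5 μg/mL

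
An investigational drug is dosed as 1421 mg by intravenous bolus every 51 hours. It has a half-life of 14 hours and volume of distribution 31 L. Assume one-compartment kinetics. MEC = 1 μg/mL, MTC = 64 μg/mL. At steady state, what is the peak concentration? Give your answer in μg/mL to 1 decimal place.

k = ln2/t½ = ln2/14 ≈ 0.049511 h⁻¹; fraction remaining f = e^(−kτ) = e^(−0.049511×51) ≈ 0.0801.
Accumulation ratio R = 1/(1 − f) ≈ 1/0.9199 ≈ 1.0871.
Each bolus raises the concentration by D/Vd = 1421/31 ≈ 45.839 μg/mL.
Cmax,ss = C₀/(1 − f) ≈ 45.839/0.9199 ≈ 49.830 μg/mL.
Peak 49.8 μg/mL vs MTC 64 μg/mL: below toxic threshold.

49.8 μg/mL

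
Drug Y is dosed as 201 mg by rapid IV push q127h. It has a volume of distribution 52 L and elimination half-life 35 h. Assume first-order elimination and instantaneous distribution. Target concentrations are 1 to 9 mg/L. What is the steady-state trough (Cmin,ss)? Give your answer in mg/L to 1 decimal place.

Over one 127-h interval, 127/35 ≈ 3.6286 half-lives elapse, leaving f ≈ 0.0809 of each dose.
Single-dose peak C₀ = D/Vd = 201/52 ≈ 3.865 mg/L.
Steady-state trough Cmin,ss = C₀·f/(1−f) ≈ 3.865 × 0.0809/0.9191 ≈ 0.340 mg/L.
Trough 0.3 mg/L vs MEC 1 mg/L: subtherapeutic.

0.3 mg/L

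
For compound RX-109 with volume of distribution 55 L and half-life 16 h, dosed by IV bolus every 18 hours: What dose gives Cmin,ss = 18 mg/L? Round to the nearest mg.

1169 mg

τ/t½ = 18/16 ≈ 1.125, so f = (1/2)^(18/16) ≈ 0.458502.
Cmin,ss = (D/Vd)·f/(1−f), so D = Cmin,ss·Vd·(1−f)/f.
D = 18 × 55 × (1−f)/f ≈ 18 × 55 × 1.18102 ≈ 1169.21 mg.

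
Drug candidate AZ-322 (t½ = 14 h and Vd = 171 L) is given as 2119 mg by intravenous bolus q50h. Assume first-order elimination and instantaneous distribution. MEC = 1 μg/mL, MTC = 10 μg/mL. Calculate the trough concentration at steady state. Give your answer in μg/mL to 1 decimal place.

1.1 μg/mL

Over one 50-h interval, 50/14 ≈ 3.5714 half-lives elapse, leaving f ≈ 0.0841 of each dose.
Single-dose peak C₀ = D/Vd = 2119/171 ≈ 12.392 μg/mL.
Steady-state trough Cmin,ss = C₀·f/(1−f) ≈ 12.392 × 0.0841/0.9159 ≈ 1.138 μg/mL.
Trough 1.1 μg/mL vs MEC 1 μg/mL: adequate.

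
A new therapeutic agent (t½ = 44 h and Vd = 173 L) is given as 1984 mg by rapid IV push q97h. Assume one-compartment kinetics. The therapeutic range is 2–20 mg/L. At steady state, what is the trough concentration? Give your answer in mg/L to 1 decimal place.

τ/t½ = 97/44 ≈ 2.2045, so fraction remaining f = (1/2)^(97/44) ≈ 0.2170.
Single-dose peak C₀ = D/Vd = 1984/173 ≈ 11.468 mg/L.
Steady-state trough Cmin,ss = C₀·f/(1−f) ≈ 11.468 × 0.2170/0.7830 ≈ 3.178 mg/L.
Trough 3.2 mg/L vs MEC 2 mg/L: adequate.

3.2 mg/L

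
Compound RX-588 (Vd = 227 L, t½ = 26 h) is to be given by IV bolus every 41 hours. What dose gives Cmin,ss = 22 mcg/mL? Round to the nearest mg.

9905 mg

τ/t½ = 41/26 ≈ 1.5769, so f = (1/2)^(41/26) ≈ 0.335196.
Cmin,ss = (D/Vd)·f/(1−f), so D = Cmin,ss·Vd·(1−f)/f.
D = 22 × 227 × (1−f)/f ≈ 22 × 227 × 1.98333 ≈ 9904.75 mg.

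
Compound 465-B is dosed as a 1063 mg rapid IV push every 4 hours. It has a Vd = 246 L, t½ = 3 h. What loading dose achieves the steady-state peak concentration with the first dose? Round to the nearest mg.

f = (1/2)^(4/3) ≈ 0.396850; accumulation ratio R = 1/(1−f) ≈ 1.65796.
Loading dose to hit Cmax,ss on first dose: D_load = D_maint·R ≈ 1063 × 1.65796 ≈ 1762.41 mg.

1762 mg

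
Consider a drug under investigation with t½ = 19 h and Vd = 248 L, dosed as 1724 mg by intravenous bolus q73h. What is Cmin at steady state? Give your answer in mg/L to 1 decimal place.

0.5 mg/L

Over one 73-h interval, 73/19 ≈ 3.8421 half-lives elapse, leaving f ≈ 0.0697 of each dose.
Accumulation ratio R = 1/(1 − f) ≈ 1/0.9303 ≈ 1.0749.
Each bolus raises the concentration by D/Vd = 1724/248 ≈ 6.952 mg/L.
Cmax,ss = C₀/(1 − f) ≈ 6.952/0.9303 ≈ 7.473 mg/L.
Steady-state trough Cmin,ss = Cmax,ss·f ≈ 7.473 × 0.0697 ≈ 0.521 mg/L.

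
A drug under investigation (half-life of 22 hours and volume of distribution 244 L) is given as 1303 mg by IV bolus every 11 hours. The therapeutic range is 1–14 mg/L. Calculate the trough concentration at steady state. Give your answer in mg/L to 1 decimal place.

Over one 11-h interval, 11/22 ≈ 0.5 half-lives elapse, leaving f ≈ 0.7071 of each dose.
Each bolus raises the concentration by D/Vd = 1303/244 ≈ 5.340 mg/L.
Steady-state trough Cmin,ss = C₀·f/(1−f) ≈ 5.340 × 0.7071/0.2929 ≈ 12.891 mg/L.
Trough 12.9 mg/L vs MEC 1 mg/L: adequate.

12.9 mg/L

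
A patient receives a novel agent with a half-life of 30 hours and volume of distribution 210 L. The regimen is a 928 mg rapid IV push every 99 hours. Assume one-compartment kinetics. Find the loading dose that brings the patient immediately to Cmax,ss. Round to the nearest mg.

1033 mg

f = (1/2)^(99/30) ≈ 0.101532; accumulation ratio R = 1/(1−f) ≈ 1.11301.
Loading dose to hit Cmax,ss on first dose: D_load = D_maint·R ≈ 928 × 1.11301 ≈ 1032.87 mg.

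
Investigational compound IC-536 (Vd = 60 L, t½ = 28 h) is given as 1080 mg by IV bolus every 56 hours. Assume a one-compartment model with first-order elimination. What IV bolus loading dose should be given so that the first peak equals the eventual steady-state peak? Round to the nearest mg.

1440 mg

f = (1/2)^(56/28) ≈ 0.250000; accumulation ratio R = 1/(1−f) ≈ 1.33333.
Loading dose to hit Cmax,ss on first dose: D_load = D_maint·R ≈ 1080 × 1.33333 ≈ 1440.00 mg.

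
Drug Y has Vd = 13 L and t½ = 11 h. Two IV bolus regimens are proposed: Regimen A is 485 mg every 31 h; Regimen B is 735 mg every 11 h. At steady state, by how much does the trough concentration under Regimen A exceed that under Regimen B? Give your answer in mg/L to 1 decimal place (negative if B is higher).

-50.4 mg/L

Regimen A: f = (1/2)^(31/11) ≈ 0.1418; Cmin,ss = (485/13)·f/(1−f) ≈ 6.164 mg/L.
Regimen B: f = (1/2)^(11/11) ≈ 0.5000; Cmin,ss = (735/13)·f/(1−f) ≈ 56.538 mg/L.
Difference ≈ 6.164 − 56.538 ≈ -50.374 mg/L.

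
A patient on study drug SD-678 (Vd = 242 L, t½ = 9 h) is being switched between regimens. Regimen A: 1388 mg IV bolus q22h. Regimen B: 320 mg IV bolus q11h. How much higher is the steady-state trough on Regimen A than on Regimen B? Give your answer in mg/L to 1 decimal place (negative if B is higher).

Regimen A: f = (1/2)^(22/9) ≈ 0.1837; Cmin,ss = (1388/242)·f/(1−f) ≈ 1.291 mg/L.
Regimen B: f = (1/2)^(11/9) ≈ 0.4286; Cmin,ss = (320/242)·f/(1−f) ≈ 0.992 mg/L.
Difference ≈ 1.291 − 0.992 ≈ 0.299 mg/L.

0.3 mg/L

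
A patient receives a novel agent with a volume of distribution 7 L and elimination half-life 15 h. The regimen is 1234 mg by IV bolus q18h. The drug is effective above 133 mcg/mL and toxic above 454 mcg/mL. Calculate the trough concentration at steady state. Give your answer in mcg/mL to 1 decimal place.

τ/t½ = 18/15 ≈ 1.2, so fraction remaining f = (1/2)^(18/15) ≈ 0.4353.
Accumulation ratio R = 1/(1 − f) ≈ 1/0.5647 ≈ 1.7709.
Single-dose peak C₀ = D/Vd = 1234/7 ≈ 176.286 mcg/mL.
Steady-state peak Cmax,ss = C₀·R ≈ 176.286 × 1.7709 ≈ 312.185 mcg/mL.
Steady-state trough Cmin,ss = Cmax,ss·f ≈ 312.185 × 0.4353 ≈ 135.894 mcg/mL.
Trough 135.9 mcg/mL vs MEC 133 mcg/mL: adequate.

135.9 mcg/mL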